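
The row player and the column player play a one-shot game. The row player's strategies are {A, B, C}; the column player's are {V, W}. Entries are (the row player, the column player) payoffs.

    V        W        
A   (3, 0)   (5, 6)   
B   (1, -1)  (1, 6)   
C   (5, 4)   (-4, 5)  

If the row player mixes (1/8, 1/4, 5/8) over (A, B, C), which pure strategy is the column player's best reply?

W

Compute the column player's expected payoff from each pure strategy against the given mix.
V: (1/8)·0 + (1/4)·(-1) + (5/8)·4 = 9/4
W: (1/8)·6 + (1/4)·6 + (5/8)·5 = 43/8
Highest expected payoff is 43/8, from W.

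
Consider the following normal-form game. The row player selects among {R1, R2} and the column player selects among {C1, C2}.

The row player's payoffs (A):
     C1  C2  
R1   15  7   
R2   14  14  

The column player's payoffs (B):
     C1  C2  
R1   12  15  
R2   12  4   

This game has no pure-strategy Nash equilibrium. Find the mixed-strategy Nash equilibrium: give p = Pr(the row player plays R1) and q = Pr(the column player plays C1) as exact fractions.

p = 8/11, q = 7/8

Each player's mixing probability is pinned down by making the *other* player indifferent.
The column player indifferent between C1 and C2: p·12 + (1−p)·12 = p·15 + (1−p)·4 ⟹ 12 + 0p = 4 + 11p ⟹ p = 8/11.
The row player indifferent between R1 and R2: q·15 + (1−q)·7 = q·14 + (1−q)·14 ⟹ 7 + 8q = 14 + 0q ⟹ q = 7/8.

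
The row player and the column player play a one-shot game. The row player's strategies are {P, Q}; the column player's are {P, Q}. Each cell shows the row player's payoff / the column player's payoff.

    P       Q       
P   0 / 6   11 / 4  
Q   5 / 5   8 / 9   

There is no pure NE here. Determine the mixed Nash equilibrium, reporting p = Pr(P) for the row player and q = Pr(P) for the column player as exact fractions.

p = 2/3, q = 3/8

In a mixed NE each player is indifferent between their pure strategies, so the opponent's mix sets the indifference.
The column player indifferent between P and Q: p·6 + (1−p)·5 = p·4 + (1−p)·9 ⟹ 5 + 1p = 9 + (-5)p ⟹ p = 2/3.
The row player indifferent between P and Q: q·0 + (1−q)·11 = q·5 + (1−q)·8 ⟹ 11 + (-11)q = 8 + (-3)q ⟹ q = 3/8.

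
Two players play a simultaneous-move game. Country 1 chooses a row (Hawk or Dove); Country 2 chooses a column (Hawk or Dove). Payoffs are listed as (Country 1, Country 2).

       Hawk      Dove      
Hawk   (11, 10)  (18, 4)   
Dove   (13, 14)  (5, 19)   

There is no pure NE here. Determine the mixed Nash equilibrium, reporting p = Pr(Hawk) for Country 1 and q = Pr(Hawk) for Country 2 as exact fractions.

p = 5/11, q = 13/15

Each player's mixing probability is pinned down by making the *other* player indifferent.
Country 2 indifferent between Hawk and Dove: p·10 + (1−p)·14 = p·4 + (1−p)·19 ⟹ 14 + (-4)p = 19 + (-15)p ⟹ p = 5/11.
Country 1 indifferent between Hawk and Dove: q·11 + (1−q)·18 = q·13 + (1−q)·5 ⟹ 18 + (-7)q = 5 + 8q ⟹ q = 13/15.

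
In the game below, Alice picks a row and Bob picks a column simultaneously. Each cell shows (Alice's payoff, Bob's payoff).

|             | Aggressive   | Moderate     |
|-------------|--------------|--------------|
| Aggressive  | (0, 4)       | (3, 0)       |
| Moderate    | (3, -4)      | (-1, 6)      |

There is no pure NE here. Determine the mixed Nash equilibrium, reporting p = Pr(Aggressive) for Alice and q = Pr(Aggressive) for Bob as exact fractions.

Each player's mixing probability is pinned down by making the *other* player indifferent.
Bob indifferent between Aggressive and Moderate: p·4 + (1−p)·(-4) = p·0 + (1−p)·6 ⟹ (-4) + 8p = 6 + (-6)p ⟹ p = 5/7.
Alice indifferent between Aggressive and Moderate: q·0 + (1−q)·3 = q·3 + (1−q)·(-1) ⟹ 3 + (-3)q = (-1) + 4q ⟹ q = 4/7.

p = 5/7, q = 4/7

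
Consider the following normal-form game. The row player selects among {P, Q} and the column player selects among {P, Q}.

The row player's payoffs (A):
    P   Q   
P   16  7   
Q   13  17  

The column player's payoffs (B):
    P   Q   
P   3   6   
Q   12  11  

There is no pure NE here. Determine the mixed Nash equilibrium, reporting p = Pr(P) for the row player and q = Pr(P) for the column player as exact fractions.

Each player's mixing probability is pinned down by making the *other* player indifferent.
The column player indifferent between P and Q: p·3 + (1−p)·12 = p·6 + (1−p)·11 ⟹ 12 + (-9)p = 11 + (-5)p ⟹ p = 1/4.
The row player indifferent between P and Q: q·16 + (1−q)·7 = q·13 + (1−q)·17 ⟹ 7 + 9q = 17 + (-4)q ⟹ q = 10/13.

p = 1/4, q = 10/13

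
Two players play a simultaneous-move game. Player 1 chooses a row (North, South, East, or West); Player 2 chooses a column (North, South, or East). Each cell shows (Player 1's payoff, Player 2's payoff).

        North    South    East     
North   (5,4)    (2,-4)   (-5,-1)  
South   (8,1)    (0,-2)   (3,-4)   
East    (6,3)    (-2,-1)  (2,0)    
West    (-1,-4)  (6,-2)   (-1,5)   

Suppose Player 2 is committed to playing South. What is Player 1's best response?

With Player 2 fixed at South, Player 1's payoffs are: North → 2, South → 0, East → -2, West → 6.
The maximum is 6, achieved by West.

West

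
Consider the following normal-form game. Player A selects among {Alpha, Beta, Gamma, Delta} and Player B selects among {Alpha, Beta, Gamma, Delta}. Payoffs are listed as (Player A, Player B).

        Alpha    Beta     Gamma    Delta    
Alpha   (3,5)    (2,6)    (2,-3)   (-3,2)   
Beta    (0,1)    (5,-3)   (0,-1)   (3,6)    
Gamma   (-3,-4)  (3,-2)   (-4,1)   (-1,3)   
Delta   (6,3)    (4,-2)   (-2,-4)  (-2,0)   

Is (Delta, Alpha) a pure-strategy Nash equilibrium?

Yes

Holding Player B at Alpha: Player A gets 6 from Delta, versus 3 from Alpha, 0 from Beta, -3 from Gamma. No profitable deviation for Player A.
Holding Player A at Delta: Player B gets 3 from Alpha, versus -2 from Beta, -4 from Gamma, 0 from Delta. No profitable deviation for Player B either.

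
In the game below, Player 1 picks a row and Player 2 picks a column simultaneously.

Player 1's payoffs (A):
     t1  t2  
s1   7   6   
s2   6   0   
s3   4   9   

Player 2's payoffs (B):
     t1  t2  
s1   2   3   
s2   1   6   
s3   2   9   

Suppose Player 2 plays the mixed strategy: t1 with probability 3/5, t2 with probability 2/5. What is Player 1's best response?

Compute Player 1's expected payoff from each pure strategy against the given mix.
s1: (3/5)·7 + (2/5)·6 = 33/5
s2: (3/5)·6 + (2/5)·0 = 18/5
s3: (3/5)·4 + (2/5)·9 = 6
Highest expected payoff is 33/5, from s1.

s1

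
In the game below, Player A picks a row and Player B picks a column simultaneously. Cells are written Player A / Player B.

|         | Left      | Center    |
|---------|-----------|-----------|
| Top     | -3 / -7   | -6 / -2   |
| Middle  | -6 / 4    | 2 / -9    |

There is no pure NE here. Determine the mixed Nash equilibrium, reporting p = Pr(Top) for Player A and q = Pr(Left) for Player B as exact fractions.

p = 13/18, q = 8/11

Each player's mixing probability is pinned down by making the *other* player indifferent.
Player B indifferent between Left and Center: p·(-7) + (1−p)·4 = p·(-2) + (1−p)·(-9) ⟹ 4 + (-11)p = (-9) + 7p ⟹ p = 13/18.
Player A indifferent between Top and Middle: q·(-3) + (1−q)·(-6) = q·(-6) + (1−q)·2 ⟹ (-6) + 3q = 2 + (-8)q ⟹ q = 8/11.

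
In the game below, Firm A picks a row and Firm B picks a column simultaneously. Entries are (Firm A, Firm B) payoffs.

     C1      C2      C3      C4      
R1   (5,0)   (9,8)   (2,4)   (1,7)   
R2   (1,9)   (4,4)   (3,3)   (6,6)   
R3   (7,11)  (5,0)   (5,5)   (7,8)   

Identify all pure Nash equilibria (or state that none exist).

(R1, C2) and (R3, C1)

A profile is a Nash equilibrium when each player is best-responding to the other.
Firm A's best responses — vs C1: R3 (payoff 7); vs C2: R1 (payoff 9); vs C3: R3 (payoff 5); vs C4: R3 (payoff 7).
Firm B's best responses — vs R1: C2 (payoff 8); vs R2: C1 (payoff 9); vs R3: C1 (payoff 11).
Mutual best responses occur at (R1, C2) and (R3, C1); at each, neither player gains by switching.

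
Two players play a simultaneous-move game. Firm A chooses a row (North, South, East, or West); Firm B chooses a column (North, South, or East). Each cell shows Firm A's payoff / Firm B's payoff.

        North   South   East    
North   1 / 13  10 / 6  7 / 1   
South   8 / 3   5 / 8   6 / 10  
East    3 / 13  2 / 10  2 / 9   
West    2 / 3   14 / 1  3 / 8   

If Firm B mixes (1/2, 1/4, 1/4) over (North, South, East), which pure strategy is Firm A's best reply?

South

Firm A's best reply maximizes expected payoff against the mix.
North: (1/2)·1 + (1/4)·10 + (1/4)·7 = 19/4
South: (1/2)·8 + (1/4)·5 + (1/4)·6 = 27/4
East: (1/2)·3 + (1/4)·2 + (1/4)·2 = 5/2
West: (1/2)·2 + (1/4)·14 + (1/4)·3 = 21/4
Highest expected payoff is 27/4, from South.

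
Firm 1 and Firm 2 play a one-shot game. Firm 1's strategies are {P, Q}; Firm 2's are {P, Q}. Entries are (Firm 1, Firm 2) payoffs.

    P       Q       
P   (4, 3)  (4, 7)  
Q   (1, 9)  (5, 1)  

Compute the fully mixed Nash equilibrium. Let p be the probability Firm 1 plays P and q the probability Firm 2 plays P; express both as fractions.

In a mixed NE each player is indifferent between their pure strategies, so the opponent's mix sets the indifference.
Firm 2 indifferent between P and Q: p·3 + (1−p)·9 = p·7 + (1−p)·1 ⟹ 9 + (-6)p = 1 + 6p ⟹ p = 2/3.
Firm 1 indifferent between P and Q: q·4 + (1−q)·4 = q·1 + (1−q)·5 ⟹ 4 + 0q = 5 + (-4)q ⟹ q = 1/4.

p = 2/3, q = 1/4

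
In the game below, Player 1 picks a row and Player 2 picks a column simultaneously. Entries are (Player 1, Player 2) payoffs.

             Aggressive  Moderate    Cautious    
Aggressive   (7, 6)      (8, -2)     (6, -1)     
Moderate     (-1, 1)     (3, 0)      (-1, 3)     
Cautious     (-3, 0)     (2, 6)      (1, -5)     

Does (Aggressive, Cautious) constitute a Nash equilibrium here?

No

Holding Player 2 at Cautious: Player 1 gets 6 from Aggressive, versus -1 from Moderate, 1 from Cautious. No profitable deviation for Player 1.
Holding Player 1 at Aggressive: Player 2 gets -1 from Cautious but could get 6 by switching to Aggressive. Player 2 has a profitable deviation.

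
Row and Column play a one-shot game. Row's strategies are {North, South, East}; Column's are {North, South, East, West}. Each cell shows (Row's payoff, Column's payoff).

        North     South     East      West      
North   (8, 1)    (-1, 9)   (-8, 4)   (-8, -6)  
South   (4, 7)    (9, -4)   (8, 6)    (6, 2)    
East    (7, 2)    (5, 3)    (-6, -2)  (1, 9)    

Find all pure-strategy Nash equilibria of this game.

Check mutual best responses: a cell is a NE iff neither player can gain by unilaterally deviating.
Row's best responses — vs North: North (payoff 8); vs South: South (payoff 9); vs East: South (payoff 8); vs West: South (payoff 6).
Column's best responses — vs North: South (payoff 9); vs South: North (payoff 7); vs East: West (payoff 9).
No cell has both players best-responding. For instance, Row's best reply to South is South, but against South Column prefers North over South.

No pure-strategy Nash equilibrium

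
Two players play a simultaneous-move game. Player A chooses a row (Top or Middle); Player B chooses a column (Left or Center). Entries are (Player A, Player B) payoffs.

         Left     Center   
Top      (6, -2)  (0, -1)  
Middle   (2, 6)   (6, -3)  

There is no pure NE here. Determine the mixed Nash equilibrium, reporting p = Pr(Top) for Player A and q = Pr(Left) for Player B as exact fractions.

p = 9/10, q = 3/5

Each player's mixing probability is pinned down by making the *other* player indifferent.
Player B indifferent between Left and Center: p·(-2) + (1−p)·6 = p·(-1) + (1−p)·(-3) ⟹ 6 + (-8)p = (-3) + 2p ⟹ p = 9/10.
Player A indifferent between Top and Middle: q·6 + (1−q)·0 = q·2 + (1−q)·6 ⟹ 0 + 6q = 6 + (-4)q ⟹ q = 3/5.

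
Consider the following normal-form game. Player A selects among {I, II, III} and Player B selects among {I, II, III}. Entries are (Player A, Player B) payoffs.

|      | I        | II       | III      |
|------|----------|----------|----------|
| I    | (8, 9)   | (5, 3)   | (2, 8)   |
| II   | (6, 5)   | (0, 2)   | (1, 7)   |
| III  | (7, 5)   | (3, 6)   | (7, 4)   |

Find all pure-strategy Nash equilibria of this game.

A profile is a Nash equilibrium when each player is best-responding to the other.
Player A's best responses — vs I: I (payoff 8); vs II: I (payoff 5); vs III: III (payoff 7).
Player B's best responses — vs I: I (payoff 9); vs II: III (payoff 7); vs III: II (payoff 6).
The only mutual best response is (I, I); neither player gains by switching there.

(I, I)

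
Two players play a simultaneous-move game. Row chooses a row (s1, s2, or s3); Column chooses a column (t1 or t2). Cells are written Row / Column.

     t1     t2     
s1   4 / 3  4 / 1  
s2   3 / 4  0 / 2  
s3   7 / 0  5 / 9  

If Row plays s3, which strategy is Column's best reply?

With Row fixed at s3, Column's payoffs are: t1 → 0, t2 → 9.
The maximum is 9, achieved by t2.

t2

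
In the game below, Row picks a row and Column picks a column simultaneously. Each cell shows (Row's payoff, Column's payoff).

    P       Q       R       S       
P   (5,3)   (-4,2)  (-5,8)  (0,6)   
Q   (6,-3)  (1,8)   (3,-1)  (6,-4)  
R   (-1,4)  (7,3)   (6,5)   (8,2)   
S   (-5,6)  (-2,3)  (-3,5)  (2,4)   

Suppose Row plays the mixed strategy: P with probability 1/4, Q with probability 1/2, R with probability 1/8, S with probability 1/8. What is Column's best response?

Q

Compute Column's expected payoff from each pure strategy against the given mix.
P: (1/4)·3 + (1/2)·(-3) + (1/8)·4 + (1/8)·6 = 1/2
Q: (1/4)·2 + (1/2)·8 + (1/8)·3 + (1/8)·3 = 21/4
R: (1/4)·8 + (1/2)·(-1) + (1/8)·5 + (1/8)·5 = 11/4
S: (1/4)·6 + (1/2)·(-4) + (1/8)·2 + (1/8)·4 = 1/4
Highest expected payoff is 21/4, from Q.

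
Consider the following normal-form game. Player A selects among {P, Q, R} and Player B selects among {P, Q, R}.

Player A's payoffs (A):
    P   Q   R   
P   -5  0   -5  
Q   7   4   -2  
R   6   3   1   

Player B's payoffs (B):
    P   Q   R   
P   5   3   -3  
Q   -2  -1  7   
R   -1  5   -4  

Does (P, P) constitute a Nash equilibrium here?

Holding Player B at P: Player A gets -5 from P but could get 7 by switching to Q. Player A has a profitable deviation.

No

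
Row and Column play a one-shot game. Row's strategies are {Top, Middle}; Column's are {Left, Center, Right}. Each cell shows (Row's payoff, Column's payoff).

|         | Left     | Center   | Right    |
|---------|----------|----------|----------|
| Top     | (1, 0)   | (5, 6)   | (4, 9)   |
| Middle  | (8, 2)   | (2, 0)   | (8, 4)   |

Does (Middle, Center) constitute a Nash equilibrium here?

No

Holding Column at Center: Row gets 2 from Middle but could get 5 by switching to Top. Row has a profitable deviation.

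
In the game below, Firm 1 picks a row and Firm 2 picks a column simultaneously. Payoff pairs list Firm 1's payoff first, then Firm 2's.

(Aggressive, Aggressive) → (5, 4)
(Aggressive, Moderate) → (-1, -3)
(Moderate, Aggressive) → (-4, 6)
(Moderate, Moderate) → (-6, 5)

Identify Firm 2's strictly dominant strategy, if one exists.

Aggressive

A strategy is strictly dominant if it gives Firm 2 a strictly higher payoff than every other strategy, against every choice by the opponent.
Aggressive strictly dominates: vs Aggressive: 4 > -3; vs Moderate: 6 > 5.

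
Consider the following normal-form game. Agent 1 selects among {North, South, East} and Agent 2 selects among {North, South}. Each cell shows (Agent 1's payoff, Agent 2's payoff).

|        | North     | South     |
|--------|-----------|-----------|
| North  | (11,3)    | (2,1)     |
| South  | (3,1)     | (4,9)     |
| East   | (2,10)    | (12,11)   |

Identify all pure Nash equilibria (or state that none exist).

(North, North) and (East, South)

Check mutual best responses: a cell is a NE iff neither player can gain by unilaterally deviating.
Agent 1's best responses — vs North: North (payoff 11); vs South: East (payoff 12).
Agent 2's best responses — vs North: North (payoff 3); vs South: South (payoff 9); vs East: South (payoff 11).
Mutual best responses occur at (North, North) and (East, South); at each, neither player gains by switching.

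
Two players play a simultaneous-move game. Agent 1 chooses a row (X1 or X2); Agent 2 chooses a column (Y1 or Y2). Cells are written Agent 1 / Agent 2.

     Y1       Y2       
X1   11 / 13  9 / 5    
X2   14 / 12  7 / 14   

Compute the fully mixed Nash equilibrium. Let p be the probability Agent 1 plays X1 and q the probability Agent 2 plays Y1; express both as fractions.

p = 1/5, q = 2/5

Each player's mixing probability is pinned down by making the *other* player indifferent.
Agent 2 indifferent between Y1 and Y2: p·13 + (1−p)·12 = p·5 + (1−p)·14 ⟹ 12 + 1p = 14 + (-9)p ⟹ p = 1/5.
Agent 1 indifferent between X1 and X2: q·11 + (1−q)·9 = q·14 + (1−q)·7 ⟹ 9 + 2q = 7 + 7q ⟹ q = 2/5.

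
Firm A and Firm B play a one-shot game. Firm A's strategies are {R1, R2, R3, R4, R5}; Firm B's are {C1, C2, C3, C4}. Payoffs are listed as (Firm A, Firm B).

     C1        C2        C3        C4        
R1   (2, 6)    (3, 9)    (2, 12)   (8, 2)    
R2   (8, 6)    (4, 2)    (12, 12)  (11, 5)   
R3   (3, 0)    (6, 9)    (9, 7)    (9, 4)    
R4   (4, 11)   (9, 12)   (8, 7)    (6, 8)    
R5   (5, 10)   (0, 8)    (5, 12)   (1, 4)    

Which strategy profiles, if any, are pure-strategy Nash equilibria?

Check mutual best responses: a cell is a NE iff neither player can gain by unilaterally deviating.
Firm A's best responses — vs C1: R2 (payoff 8); vs C2: R4 (payoff 9); vs C3: R2 (payoff 12); vs C4: R2 (payoff 11).
Firm B's best responses — vs R1: C3 (payoff 12); vs R2: C3 (payoff 12); vs R3: C2 (payoff 9); vs R4: C2 (payoff 12); vs R5: C3 (payoff 12).
Mutual best responses occur at (R2, C3) and (R4, C2); at each, neither player gains by switching.

(R2, C3) and (R4, C2)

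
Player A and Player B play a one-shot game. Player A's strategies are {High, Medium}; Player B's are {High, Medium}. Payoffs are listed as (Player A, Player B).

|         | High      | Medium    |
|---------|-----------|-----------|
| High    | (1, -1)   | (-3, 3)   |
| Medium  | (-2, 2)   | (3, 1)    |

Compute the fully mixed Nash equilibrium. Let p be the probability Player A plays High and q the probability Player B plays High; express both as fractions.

p = 1/5, q = 2/3

Each player's mixing probability is pinned down by making the *other* player indifferent.
Player B indifferent between High and Medium: p·(-1) + (1−p)·2 = p·3 + (1−p)·1 ⟹ 2 + (-3)p = 1 + 2p ⟹ p = 1/5.
Player A indifferent between High and Medium: q·1 + (1−q)·(-3) = q·(-2) + (1−q)·3 ⟹ (-3) + 4q = 3 + (-5)q ⟹ q = 2/3.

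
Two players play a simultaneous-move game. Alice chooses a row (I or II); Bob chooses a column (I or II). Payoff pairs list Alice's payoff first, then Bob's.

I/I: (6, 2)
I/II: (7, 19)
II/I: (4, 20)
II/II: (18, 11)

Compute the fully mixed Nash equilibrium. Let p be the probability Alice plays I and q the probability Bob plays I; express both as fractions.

Each player's mixing probability is pinned down by making the *other* player indifferent.
Bob indifferent between I and II: p·2 + (1−p)·20 = p·19 + (1−p)·11 ⟹ 20 + (-18)p = 11 + 8p ⟹ p = 9/26.
Alice indifferent between I and II: q·6 + (1−q)·7 = q·4 + (1−q)·18 ⟹ 7 + (-1)q = 18 + (-14)q ⟹ q = 11/13.

p = 9/26, q = 11/13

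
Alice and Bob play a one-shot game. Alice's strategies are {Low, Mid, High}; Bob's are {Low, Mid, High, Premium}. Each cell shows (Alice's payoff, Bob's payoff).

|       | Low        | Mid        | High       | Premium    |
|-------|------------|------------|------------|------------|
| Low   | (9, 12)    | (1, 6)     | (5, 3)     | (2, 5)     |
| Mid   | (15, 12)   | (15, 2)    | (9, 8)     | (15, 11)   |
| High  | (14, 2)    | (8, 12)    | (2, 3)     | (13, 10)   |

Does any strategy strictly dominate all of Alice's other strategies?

Check whether one of Alice's strategies beats all alternatives regardless of what the opponent does.
Mid strictly dominates: vs Low: 15 > each of {9, 14}; vs Mid: 15 > each of {1, 8}; vs High: 9 > each of {5, 2}; vs Premium: 15 > each of {2, 13}.

Mid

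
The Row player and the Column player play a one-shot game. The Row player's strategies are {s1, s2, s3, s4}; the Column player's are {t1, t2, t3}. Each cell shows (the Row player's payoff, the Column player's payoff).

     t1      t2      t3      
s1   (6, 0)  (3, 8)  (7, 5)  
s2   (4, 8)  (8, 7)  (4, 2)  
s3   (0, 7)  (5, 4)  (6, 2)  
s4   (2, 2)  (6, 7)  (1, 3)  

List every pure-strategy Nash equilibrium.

There is no pure-strategy Nash equilibrium

Find each player's best response to every opponent strategy; NE are the intersections.
The Row player's best responses — vs t1: s1 (payoff 6); vs t2: s2 (payoff 8); vs t3: s1 (payoff 7).
The Column player's best responses — vs s1: t2 (payoff 8); vs s2: t1 (payoff 8); vs s3: t1 (payoff 7); vs s4: t2 (payoff 7).
No cell has both players best-responding. For instance, the Row player's best reply to t3 is s1, but against s1 the Column player prefers t2 over t3.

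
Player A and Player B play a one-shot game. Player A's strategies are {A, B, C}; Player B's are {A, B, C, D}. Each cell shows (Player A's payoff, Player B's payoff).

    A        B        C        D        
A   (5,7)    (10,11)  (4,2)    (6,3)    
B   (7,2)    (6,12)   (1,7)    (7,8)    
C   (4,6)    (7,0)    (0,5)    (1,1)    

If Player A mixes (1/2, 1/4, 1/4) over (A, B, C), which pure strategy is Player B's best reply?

Compute Player B's expected payoff from each pure strategy against the given mix.
A: (1/2)·7 + (1/4)·2 + (1/4)·6 = 11/2
B: (1/2)·11 + (1/4)·12 + (1/4)·0 = 17/2
C: (1/2)·2 + (1/4)·7 + (1/4)·5 = 4
D: (1/2)·3 + (1/4)·8 + (1/4)·1 = 15/4
Highest expected payoff is 17/2, from B.

B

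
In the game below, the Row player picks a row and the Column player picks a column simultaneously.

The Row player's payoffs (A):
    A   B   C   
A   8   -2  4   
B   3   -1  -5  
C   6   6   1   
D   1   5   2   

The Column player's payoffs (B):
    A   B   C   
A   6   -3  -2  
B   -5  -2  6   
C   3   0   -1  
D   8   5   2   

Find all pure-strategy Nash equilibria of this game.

Check mutual best responses: a cell is a NE iff neither player can gain by unilaterally deviating.
The Row player's best responses — vs A: A (payoff 8); vs B: C (payoff 6); vs C: A (payoff 4).
The Column player's best responses — vs A: A (payoff 6); vs B: C (payoff 6); vs C: A (payoff 3); vs D: A (payoff 8).
The only mutual best response is (A, A); neither player gains by switching there.

(A, A)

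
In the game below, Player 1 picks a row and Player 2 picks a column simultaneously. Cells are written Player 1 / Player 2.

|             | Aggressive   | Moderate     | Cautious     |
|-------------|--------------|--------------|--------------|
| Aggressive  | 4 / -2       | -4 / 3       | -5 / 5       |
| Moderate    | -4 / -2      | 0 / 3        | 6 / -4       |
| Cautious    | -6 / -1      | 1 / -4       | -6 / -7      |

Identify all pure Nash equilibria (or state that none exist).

No pure-strategy Nash equilibrium

Check mutual best responses: a cell is a NE iff neither player can gain by unilaterally deviating.
Player 1's best responses — vs Aggressive: Aggressive (payoff 4); vs Moderate: Cautious (payoff 1); vs Cautious: Moderate (payoff 6).
Player 2's best responses — vs Aggressive: Cautious (payoff 5); vs Moderate: Moderate (payoff 3); vs Cautious: Aggressive (payoff -1).
No cell has both players best-responding. For instance, Player 1's best reply to Cautious is Moderate, but against Moderate Player 2 prefers Moderate over Cautious.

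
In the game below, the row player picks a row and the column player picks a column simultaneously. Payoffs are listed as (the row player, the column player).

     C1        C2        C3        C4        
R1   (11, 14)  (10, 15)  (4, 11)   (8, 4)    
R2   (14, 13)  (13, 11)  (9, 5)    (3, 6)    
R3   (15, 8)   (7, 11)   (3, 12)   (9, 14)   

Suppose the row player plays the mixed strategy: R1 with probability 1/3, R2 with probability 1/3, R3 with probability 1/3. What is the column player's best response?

C2

Compute the column player's expected payoff from each pure strategy against the given mix.
C1: (1/3)·14 + (1/3)·13 + (1/3)·8 = 35/3
C2: (1/3)·15 + (1/3)·11 + (1/3)·11 = 37/3
C3: (1/3)·11 + (1/3)·5 + (1/3)·12 = 28/3
C4: (1/3)·4 + (1/3)·6 + (1/3)·14 = 8
Highest expected payoff is 37/3, from C2.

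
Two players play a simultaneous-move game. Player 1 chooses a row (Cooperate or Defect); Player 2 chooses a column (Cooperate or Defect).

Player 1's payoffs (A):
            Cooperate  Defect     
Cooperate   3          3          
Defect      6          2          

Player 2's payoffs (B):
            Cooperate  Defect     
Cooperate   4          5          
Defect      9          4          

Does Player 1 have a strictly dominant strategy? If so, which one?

No strictly dominant strategy

Check whether one of Player 1's strategies beats all alternatives regardless of what the opponent does.
Cooperate is not dominant: against Cooperate, Defect gives 6 > 3.
Defect is not dominant: against Defect, Cooperate gives 3 > 2.
No single strategy is best against every opponent action.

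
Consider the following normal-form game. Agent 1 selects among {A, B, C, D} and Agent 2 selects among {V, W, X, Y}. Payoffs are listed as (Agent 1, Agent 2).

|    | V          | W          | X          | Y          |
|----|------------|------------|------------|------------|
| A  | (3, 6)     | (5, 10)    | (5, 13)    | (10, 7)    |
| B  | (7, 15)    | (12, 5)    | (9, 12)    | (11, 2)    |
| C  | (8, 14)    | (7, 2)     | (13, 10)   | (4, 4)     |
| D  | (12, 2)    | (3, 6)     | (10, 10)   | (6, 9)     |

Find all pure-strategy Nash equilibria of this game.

There is no pure-strategy Nash equilibrium

Check mutual best responses: a cell is a NE iff neither player can gain by unilaterally deviating.
Agent 1's best responses — vs V: D (payoff 12); vs W: B (payoff 12); vs X: C (payoff 13); vs Y: B (payoff 11).
Agent 2's best responses — vs A: X (payoff 13); vs B: V (payoff 15); vs C: V (payoff 14); vs D: X (payoff 10).
No cell has both players best-responding. For instance, Agent 1's best reply to X is C, but against C Agent 2 prefers V over X.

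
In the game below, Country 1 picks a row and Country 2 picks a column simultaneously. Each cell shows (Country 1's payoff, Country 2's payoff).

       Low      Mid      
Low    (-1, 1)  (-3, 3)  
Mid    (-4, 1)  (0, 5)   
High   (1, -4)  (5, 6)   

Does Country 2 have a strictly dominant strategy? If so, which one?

A strategy is strictly dominant if it gives Country 2 a strictly higher payoff than every other strategy, against every choice by the opponent.
Mid strictly dominates: vs Low: 3 > 1; vs Mid: 5 > 1; vs High: 6 > -4.

Mid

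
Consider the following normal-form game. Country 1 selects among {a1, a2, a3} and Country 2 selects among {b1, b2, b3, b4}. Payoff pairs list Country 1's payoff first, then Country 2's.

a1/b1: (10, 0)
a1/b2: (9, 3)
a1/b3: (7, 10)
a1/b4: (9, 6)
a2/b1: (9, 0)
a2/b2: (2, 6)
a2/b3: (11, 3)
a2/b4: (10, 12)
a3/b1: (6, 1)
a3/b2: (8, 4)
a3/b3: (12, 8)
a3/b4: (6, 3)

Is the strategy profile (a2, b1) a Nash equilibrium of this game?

Holding Country 2 at b1: Country 1 gets 9 from a2 but could get 10 by switching to a1. Country 1 has a profitable deviation.

No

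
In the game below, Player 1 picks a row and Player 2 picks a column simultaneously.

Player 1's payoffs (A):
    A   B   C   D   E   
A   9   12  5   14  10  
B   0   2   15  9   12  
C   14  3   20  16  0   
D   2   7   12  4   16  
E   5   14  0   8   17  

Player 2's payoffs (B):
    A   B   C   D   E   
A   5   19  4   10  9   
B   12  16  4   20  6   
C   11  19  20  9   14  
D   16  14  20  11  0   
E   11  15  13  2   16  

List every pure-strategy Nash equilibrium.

(C, C) and (E, E)

Find each player's best response to every opponent strategy; NE are the intersections.
Player 1's best responses — vs A: C (payoff 14); vs B: E (payoff 14); vs C: C (payoff 20); vs D: C (payoff 16); vs E: E (payoff 17).
Player 2's best responses — vs A: B (payoff 19); vs B: D (payoff 20); vs C: C (payoff 20); vs D: C (payoff 20); vs E: E (payoff 16).
Mutual best responses occur at (C, C) and (E, E); at each, neither player gains by switching.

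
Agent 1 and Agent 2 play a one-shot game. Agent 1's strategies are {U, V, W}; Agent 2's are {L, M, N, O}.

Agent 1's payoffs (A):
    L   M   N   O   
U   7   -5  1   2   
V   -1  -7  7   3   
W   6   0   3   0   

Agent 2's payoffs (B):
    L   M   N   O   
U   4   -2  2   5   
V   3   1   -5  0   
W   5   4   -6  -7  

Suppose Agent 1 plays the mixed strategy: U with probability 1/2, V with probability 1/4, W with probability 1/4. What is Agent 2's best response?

L

Compute Agent 2's expected payoff from each pure strategy against the given mix.
L: (1/2)·4 + (1/4)·3 + (1/4)·5 = 4
M: (1/2)·(-2) + (1/4)·1 + (1/4)·4 = 1/4
N: (1/2)·2 + (1/4)·(-5) + (1/4)·(-6) = -7/4
O: (1/2)·5 + (1/4)·0 + (1/4)·(-7) = 3/4
Highest expected payoff is 4, from L.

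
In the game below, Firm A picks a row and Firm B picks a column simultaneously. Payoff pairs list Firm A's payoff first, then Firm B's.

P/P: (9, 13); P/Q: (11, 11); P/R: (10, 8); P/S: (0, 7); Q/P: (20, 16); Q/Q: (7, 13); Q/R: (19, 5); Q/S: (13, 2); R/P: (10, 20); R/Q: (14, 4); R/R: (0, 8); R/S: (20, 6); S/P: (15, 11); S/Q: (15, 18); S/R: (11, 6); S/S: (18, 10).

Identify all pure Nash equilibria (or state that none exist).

(Q, P) and (S, Q)

A profile is a Nash equilibrium when each player is best-responding to the other.
Firm A's best responses — vs P: Q (payoff 20); vs Q: S (payoff 15); vs R: Q (payoff 19); vs S: R (payoff 20).
Firm B's best responses — vs P: P (payoff 13); vs Q: P (payoff 16); vs R: P (payoff 20); vs S: Q (payoff 18).
Mutual best responses occur at (Q, P) and (S, Q); at each, neither player gains by switching.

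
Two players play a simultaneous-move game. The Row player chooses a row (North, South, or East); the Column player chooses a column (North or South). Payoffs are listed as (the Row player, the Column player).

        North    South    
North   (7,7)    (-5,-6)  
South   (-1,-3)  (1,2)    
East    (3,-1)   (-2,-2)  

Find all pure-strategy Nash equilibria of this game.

A profile is a Nash equilibrium when each player is best-responding to the other.
The Row player's best responses — vs North: North (payoff 7); vs South: South (payoff 1).
The Column player's best responses — vs North: North (payoff 7); vs South: South (payoff 2); vs East: North (payoff -1).
Mutual best responses occur at (North, North) and (South, South); at each, neither player gains by switching.

(North, North) and (South, South)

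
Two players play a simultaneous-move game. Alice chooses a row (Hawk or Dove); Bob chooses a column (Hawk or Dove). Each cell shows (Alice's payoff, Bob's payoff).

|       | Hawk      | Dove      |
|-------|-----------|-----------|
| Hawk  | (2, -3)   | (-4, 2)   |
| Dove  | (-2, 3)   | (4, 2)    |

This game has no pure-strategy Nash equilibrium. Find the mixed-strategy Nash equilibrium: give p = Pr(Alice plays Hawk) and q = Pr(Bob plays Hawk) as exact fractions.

p = 1/6, q = 2/3

In a mixed NE each player is indifferent between their pure strategies, so the opponent's mix sets the indifference.
Bob indifferent between Hawk and Dove: p·(-3) + (1−p)·3 = p·2 + (1−p)·2 ⟹ 3 + (-6)p = 2 + 0p ⟹ p = 1/6.
Alice indifferent between Hawk and Dove: q·2 + (1−q)·(-4) = q·(-2) + (1−q)·4 ⟹ (-4) + 6q = 4 + (-6)q ⟹ q = 2/3.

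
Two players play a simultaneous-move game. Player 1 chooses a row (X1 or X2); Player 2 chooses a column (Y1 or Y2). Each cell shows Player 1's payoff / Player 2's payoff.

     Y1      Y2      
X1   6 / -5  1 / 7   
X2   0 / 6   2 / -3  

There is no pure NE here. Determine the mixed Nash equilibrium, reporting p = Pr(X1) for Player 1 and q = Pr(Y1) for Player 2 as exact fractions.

p = 3/7, q = 1/7

In a mixed NE each player is indifferent between their pure strategies, so the opponent's mix sets the indifference.
Player 2 indifferent between Y1 and Y2: p·(-5) + (1−p)·6 = p·7 + (1−p)·(-3) ⟹ 6 + (-11)p = (-3) + 10p ⟹ p = 3/7.
Player 1 indifferent between X1 and X2: q·6 + (1−q)·1 = q·0 + (1−q)·2 ⟹ 1 + 5q = 2 + (-2)q ⟹ q = 1/7.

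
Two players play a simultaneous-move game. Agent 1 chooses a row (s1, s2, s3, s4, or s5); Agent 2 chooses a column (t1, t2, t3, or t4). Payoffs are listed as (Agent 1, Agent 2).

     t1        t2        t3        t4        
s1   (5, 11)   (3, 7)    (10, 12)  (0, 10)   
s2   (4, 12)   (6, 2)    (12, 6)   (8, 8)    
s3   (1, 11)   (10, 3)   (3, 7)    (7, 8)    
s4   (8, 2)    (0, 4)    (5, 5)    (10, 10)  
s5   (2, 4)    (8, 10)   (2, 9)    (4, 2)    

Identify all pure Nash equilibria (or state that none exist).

(s4, t4)

Check mutual best responses: a cell is a NE iff neither player can gain by unilaterally deviating.
Agent 1's best responses — vs t1: s4 (payoff 8); vs t2: s3 (payoff 10); vs t3: s2 (payoff 12); vs t4: s4 (payoff 10).
Agent 2's best responses — vs s1: t3 (payoff 12); vs s2: t1 (payoff 12); vs s3: t1 (payoff 11); vs s4: t4 (payoff 10); vs s5: t2 (payoff 10).
The only mutual best response is (s4, t4); neither player gains by switching there.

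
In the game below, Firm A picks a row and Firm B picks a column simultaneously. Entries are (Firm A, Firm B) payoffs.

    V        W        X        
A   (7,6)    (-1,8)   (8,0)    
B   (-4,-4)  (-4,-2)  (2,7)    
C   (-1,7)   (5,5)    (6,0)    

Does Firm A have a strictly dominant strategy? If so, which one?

No strictly dominant strategy

A strategy is strictly dominant if it gives Firm A a strictly higher payoff than every other strategy, against every choice by the opponent.
A is not dominant: against W, C gives 5 > -1.
B is not dominant: against V, A gives 7 > -4.
C is not dominant: against V, A gives 7 > -1.
No single strategy is best against every opponent action.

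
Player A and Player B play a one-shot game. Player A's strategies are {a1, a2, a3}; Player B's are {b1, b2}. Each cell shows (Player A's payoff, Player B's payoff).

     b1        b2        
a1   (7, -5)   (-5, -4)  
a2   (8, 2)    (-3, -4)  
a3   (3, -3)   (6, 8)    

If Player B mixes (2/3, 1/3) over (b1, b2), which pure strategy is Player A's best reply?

Player A's best reply maximizes expected payoff against the mix.
a1: (2/3)·7 + (1/3)·(-5) = 3
a2: (2/3)·8 + (1/3)·(-3) = 13/3
a3: (2/3)·3 + (1/3)·6 = 4
Highest expected payoff is 13/3, from a2.

a2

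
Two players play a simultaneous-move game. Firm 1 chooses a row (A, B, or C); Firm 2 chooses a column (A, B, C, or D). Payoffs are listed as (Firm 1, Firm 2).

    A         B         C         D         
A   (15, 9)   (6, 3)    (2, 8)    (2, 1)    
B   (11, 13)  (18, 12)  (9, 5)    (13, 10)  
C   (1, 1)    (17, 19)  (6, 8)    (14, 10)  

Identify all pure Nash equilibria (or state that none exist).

A profile is a Nash equilibrium when each player is best-responding to the other.
Firm 1's best responses — vs A: A (payoff 15); vs B: B (payoff 18); vs C: B (payoff 9); vs D: C (payoff 14).
Firm 2's best responses — vs A: A (payoff 9); vs B: A (payoff 13); vs C: B (payoff 19).
The only mutual best response is (A, A); neither player gains by switching there.

(A, A)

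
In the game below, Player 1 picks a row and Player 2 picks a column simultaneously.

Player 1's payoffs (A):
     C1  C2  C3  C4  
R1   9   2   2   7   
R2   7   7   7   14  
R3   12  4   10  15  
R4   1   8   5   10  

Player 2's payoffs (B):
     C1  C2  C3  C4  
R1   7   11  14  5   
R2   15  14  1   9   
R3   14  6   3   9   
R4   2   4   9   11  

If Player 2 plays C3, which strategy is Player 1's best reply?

R3

With Player 2 fixed at C3, Player 1's payoffs are: R1 → 2, R2 → 7, R3 → 10, R4 → 5.
The maximum is 10, achieved by R3.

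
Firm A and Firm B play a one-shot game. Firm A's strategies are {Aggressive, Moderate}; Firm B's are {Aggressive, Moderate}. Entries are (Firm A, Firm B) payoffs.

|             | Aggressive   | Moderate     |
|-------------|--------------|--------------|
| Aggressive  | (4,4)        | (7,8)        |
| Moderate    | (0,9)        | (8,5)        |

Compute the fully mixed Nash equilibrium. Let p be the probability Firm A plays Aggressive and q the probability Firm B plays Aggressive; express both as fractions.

p = 1/2, q = 1/5

In a mixed NE each player is indifferent between their pure strategies, so the opponent's mix sets the indifference.
Firm B indifferent between Aggressive and Moderate: p·4 + (1−p)·9 = p·8 + (1−p)·5 ⟹ 9 + (-5)p = 5 + 3p ⟹ p = 1/2.
Firm A indifferent between Aggressive and Moderate: q·4 + (1−q)·7 = q·0 + (1−q)·8 ⟹ 7 + (-3)q = 8 + (-8)q ⟹ q = 1/5.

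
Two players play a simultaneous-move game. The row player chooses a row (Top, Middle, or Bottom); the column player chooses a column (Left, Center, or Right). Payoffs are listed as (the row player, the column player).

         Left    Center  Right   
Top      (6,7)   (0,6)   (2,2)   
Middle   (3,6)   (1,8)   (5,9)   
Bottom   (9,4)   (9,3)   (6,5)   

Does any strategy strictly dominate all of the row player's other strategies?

A strategy is strictly dominant if it gives the row player a strictly higher payoff than every other strategy, against every choice by the opponent.
Bottom strictly dominates: vs Left: 9 > each of {6, 3}; vs Center: 9 > each of {0, 1}; vs Right: 6 > each of {2, 5}.

Bottom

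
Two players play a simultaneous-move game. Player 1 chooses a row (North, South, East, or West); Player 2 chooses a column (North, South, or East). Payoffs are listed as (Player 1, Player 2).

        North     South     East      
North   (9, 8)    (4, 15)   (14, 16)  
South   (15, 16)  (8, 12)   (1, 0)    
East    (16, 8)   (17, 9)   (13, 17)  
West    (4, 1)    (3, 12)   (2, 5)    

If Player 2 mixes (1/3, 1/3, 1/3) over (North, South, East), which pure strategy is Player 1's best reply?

East

Compute Player 1's expected payoff from each pure strategy against the given mix.
North: (1/3)·9 + (1/3)·4 + (1/3)·14 = 9
South: (1/3)·15 + (1/3)·8 + (1/3)·1 = 8
East: (1/3)·16 + (1/3)·17 + (1/3)·13 = 46/3
West: (1/3)·4 + (1/3)·3 + (1/3)·2 = 3
Highest expected payoff is 46/3, from East.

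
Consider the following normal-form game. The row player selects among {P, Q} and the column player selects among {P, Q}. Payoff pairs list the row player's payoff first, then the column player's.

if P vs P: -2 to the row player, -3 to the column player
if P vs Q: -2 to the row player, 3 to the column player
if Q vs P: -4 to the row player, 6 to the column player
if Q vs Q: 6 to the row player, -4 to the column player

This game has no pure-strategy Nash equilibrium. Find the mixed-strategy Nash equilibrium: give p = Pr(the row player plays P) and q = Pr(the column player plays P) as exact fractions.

Each player's mixing probability is pinned down by making the *other* player indifferent.
The column player indifferent between P and Q: p·(-3) + (1−p)·6 = p·3 + (1−p)·(-4) ⟹ 6 + (-9)p = (-4) + 7p ⟹ p = 5/8.
The row player indifferent between P and Q: q·(-2) + (1−q)·(-2) = q·(-4) + (1−q)·6 ⟹ (-2) + 0q = 6 + (-10)q ⟹ q = 4/5.

p = 5/8, q = 4/5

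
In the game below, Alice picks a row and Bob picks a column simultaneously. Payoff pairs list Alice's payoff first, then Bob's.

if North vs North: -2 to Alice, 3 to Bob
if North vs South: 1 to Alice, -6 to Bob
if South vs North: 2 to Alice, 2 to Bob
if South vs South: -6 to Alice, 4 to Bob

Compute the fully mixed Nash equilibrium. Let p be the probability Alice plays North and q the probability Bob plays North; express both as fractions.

p = 2/11, q = 7/11

Each player's mixing probability is pinned down by making the *other* player indifferent.
Bob indifferent between North and South: p·3 + (1−p)·2 = p·(-6) + (1−p)·4 ⟹ 2 + 1p = 4 + (-10)p ⟹ p = 2/11.
Alice indifferent between North and South: q·(-2) + (1−q)·1 = q·2 + (1−q)·(-6) ⟹ 1 + (-3)q = (-6) + 8q ⟹ q = 7/11.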